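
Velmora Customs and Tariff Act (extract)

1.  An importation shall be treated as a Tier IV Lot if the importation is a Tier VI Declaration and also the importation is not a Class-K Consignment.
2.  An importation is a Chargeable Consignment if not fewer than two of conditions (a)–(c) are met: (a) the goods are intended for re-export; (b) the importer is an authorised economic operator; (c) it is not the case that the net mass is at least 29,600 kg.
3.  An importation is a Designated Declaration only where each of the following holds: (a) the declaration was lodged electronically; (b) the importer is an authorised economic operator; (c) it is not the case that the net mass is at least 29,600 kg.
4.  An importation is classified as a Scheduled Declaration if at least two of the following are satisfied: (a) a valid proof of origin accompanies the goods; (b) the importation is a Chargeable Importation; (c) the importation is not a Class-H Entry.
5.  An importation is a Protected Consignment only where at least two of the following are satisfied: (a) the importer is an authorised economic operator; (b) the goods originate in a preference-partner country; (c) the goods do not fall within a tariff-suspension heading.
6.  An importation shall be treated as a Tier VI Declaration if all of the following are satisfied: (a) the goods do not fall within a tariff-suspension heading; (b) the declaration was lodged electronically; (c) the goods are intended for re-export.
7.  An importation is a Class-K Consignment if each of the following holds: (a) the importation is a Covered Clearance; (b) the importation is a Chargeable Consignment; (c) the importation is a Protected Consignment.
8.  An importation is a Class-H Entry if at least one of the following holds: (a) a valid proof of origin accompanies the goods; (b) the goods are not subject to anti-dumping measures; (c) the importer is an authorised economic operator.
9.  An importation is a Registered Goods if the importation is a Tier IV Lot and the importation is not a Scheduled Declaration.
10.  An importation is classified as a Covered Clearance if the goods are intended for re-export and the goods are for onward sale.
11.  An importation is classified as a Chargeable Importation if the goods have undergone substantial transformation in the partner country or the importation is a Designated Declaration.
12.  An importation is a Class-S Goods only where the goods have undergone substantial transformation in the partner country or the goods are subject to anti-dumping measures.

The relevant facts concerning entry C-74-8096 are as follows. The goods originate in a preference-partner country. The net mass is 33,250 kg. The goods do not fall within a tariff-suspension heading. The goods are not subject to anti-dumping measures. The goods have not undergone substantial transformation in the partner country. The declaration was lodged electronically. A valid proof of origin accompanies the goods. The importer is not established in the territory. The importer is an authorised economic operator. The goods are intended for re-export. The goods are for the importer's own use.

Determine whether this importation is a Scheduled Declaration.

paragraph 3 — Designated Declaration: [the declaration was lodged electronically? yes] AND [the importer is an authorised economic operator? yes] AND [net mass: 33,250 kg ≥ 29,600 kg? yes, so negated condition no] → not satisfied.
paragraph 11 — Chargeable Importation: [the goods have undergone substantial transformation in the partner country? no] OR [Designated Declaration (paragraph 3)? no] → not satisfied.
paragraph 8 — Class-H Entry: [a valid proof of origin accompanies the goods? yes] OR [the goods are not subject to anti-dumping measures? yes] OR [the importer is an authorised economic operator? yes] → satisfied.
paragraph 4 — Scheduled Declaration: a valid proof of origin accompanies the goods? yes; Chargeable Importation (paragraph 11)? no; not a Class-H Entry (paragraph 8)? no — 1 of 3 hold (need ≥2) → not satisfied.

No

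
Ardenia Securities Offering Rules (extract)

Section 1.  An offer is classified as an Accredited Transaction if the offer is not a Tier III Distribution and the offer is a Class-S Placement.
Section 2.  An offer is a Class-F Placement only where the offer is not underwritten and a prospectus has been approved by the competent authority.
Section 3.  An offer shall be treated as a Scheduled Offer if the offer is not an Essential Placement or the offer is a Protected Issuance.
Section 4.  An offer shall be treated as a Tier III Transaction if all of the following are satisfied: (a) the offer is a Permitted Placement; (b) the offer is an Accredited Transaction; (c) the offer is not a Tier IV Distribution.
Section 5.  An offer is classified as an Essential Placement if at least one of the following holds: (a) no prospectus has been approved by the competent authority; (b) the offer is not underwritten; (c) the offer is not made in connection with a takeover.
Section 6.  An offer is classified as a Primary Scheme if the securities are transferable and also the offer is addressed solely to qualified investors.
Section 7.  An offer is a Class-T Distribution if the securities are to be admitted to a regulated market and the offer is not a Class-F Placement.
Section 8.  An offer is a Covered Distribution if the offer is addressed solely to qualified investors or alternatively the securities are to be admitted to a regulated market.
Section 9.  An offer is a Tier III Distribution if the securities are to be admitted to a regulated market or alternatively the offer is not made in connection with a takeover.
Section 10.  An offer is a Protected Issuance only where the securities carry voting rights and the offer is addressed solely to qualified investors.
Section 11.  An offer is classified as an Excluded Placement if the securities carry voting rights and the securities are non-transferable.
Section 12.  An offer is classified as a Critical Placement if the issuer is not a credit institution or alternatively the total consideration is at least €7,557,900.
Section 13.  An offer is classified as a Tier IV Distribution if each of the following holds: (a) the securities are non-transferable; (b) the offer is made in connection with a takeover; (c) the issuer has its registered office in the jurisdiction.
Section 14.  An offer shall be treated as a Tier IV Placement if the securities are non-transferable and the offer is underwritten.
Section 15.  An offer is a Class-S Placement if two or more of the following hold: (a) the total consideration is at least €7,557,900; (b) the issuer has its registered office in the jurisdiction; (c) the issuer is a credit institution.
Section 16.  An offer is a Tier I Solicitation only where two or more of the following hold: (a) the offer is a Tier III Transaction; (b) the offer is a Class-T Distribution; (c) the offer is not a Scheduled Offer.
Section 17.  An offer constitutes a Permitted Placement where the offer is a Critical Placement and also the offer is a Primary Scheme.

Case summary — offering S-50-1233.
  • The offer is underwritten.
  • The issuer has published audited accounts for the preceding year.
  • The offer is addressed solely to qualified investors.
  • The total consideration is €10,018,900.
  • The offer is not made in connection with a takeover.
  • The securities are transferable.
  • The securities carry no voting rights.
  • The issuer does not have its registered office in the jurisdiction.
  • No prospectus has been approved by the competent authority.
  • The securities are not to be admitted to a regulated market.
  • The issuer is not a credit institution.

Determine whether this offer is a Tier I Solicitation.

section 12 — Critical Placement: [the issuer is not a credit institution? yes] OR [total consideration: €10,018,900 ≥ €7,557,900? yes] → satisfied.
section 6 — Primary Scheme: [the securities are transferable? yes] AND [the offer is addressed solely to qualified investors? yes] → satisfied.
section 17 — Permitted Placement: [Critical Placement (section 12)? yes] AND [Primary Scheme (section 6)? yes] → satisfied.
section 9 — Tier III Distribution: [the securities are to be admitted to a regulated market? no] OR [the offer is not made in connection with a takeover? yes] → satisfied.
section 15 — Class-S Placement: total consideration: €10,018,900 ≥ €7,557,900? yes; the issuer has its registered office in the jurisdiction? no; the issuer is a credit institution? no — 1 of 3 hold (need ≥2) → not satisfied.
section 1 — Accredited Transaction: [not a Tier III Distribution (section 9)? no] AND [Class-S Placement (section 15)? no] → not satisfied.
section 13 — Tier IV Distribution: [the securities are non-transferable? no] AND [the offer is made in connection with a takeover? no] AND [the issuer has its registered office in the jurisdiction? no] → not satisfied.
section 4 — Tier III Transaction: [Permitted Placement (section 17)? yes] AND [Accredited Transaction (section 1)? no] AND [not a Tier IV Distribution (section 13)? yes] → not satisfied.
section 2 — Class-F Placement: [the offer is not underwritten? no] AND [a prospectus has been approved by the competent authority? no] → not satisfied.
section 7 — Class-T Distribution: [the securities are to be admitted to a regulated market? no] AND [not a Class-F Placement (section 2)? yes] → not satisfied.
section 5 — Essential Placement: [no prospectus has been approved by the competent authority? yes] OR [the offer is not underwritten? no] OR [the offer is not made in connection with a takeover? yes] → satisfied.
section 10 — Protected Issuance: [the securities carry voting rights? no] AND [the offer is addressed solely to qualified investors? yes] → not satisfied.
section 3 — Scheduled Offer: [not an Essential Placement (section 5)? no] OR [Protected Issuance (section 10)? no] → not satisfied.
section 16 — Tier I Solicitation: Tier III Transaction (section 4)? no; Class-T Distribution (section 7)? no; not a Scheduled Offer (section 3)? yes — 1 of 3 hold (need ≥2) → not satisfied.

No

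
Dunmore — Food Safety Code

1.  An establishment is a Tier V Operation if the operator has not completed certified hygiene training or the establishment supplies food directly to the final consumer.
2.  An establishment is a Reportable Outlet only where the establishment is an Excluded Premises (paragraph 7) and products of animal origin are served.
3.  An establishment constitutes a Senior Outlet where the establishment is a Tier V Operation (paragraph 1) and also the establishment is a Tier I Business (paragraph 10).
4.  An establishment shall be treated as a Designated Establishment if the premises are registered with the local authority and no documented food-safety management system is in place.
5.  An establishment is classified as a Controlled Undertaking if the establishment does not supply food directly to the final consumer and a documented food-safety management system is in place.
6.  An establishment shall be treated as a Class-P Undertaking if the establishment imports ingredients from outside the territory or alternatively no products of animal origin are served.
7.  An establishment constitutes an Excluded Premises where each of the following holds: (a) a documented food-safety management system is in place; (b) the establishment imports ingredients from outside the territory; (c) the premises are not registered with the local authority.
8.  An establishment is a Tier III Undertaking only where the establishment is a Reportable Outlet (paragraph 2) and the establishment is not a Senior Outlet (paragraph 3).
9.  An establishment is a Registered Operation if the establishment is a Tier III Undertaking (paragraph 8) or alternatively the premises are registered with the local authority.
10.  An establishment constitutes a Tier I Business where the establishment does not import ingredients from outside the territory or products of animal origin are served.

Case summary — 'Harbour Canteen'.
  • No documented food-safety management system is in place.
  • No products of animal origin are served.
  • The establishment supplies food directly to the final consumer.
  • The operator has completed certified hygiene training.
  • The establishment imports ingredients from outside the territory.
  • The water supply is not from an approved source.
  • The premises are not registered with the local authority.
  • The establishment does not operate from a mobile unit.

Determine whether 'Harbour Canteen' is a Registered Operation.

Under paragraph 7: a documented food-safety management system is in place? no; and the establishment imports ingredients from outside the territory? yes; and the premises are not registered with the local authority? yes. So the establishment is not an Excluded Premises.
Under paragraph 2: Excluded Premises (paragraph 7)? no; and products of animal origin are served? no. So the establishment is not a Reportable Outlet.
Under paragraph 1: the operator has not completed certified hygiene training? no; or the establishment supplies food directly to the final consumer? yes. So the establishment is a Tier V Operation.
Under paragraph 10: the establishment does not import ingredients from outside the territory? no; or products of animal origin are served? no. So the establishment is not a Tier I Business.
Under paragraph 3: Tier V Operation (paragraph 1)? yes; and Tier I Business (paragraph 10)? no. So the establishment is not a Senior Outlet.
Under paragraph 8: Reportable Outlet (paragraph 2)? no; and not a Senior Outlet (paragraph 3)? yes. So the establishment is not a Tier III Undertaking.
Under paragraph 9: Tier III Undertaking (paragraph 8)? no; or the premises are registered with the local authority? no. So the establishment is not a Registered Operation.

No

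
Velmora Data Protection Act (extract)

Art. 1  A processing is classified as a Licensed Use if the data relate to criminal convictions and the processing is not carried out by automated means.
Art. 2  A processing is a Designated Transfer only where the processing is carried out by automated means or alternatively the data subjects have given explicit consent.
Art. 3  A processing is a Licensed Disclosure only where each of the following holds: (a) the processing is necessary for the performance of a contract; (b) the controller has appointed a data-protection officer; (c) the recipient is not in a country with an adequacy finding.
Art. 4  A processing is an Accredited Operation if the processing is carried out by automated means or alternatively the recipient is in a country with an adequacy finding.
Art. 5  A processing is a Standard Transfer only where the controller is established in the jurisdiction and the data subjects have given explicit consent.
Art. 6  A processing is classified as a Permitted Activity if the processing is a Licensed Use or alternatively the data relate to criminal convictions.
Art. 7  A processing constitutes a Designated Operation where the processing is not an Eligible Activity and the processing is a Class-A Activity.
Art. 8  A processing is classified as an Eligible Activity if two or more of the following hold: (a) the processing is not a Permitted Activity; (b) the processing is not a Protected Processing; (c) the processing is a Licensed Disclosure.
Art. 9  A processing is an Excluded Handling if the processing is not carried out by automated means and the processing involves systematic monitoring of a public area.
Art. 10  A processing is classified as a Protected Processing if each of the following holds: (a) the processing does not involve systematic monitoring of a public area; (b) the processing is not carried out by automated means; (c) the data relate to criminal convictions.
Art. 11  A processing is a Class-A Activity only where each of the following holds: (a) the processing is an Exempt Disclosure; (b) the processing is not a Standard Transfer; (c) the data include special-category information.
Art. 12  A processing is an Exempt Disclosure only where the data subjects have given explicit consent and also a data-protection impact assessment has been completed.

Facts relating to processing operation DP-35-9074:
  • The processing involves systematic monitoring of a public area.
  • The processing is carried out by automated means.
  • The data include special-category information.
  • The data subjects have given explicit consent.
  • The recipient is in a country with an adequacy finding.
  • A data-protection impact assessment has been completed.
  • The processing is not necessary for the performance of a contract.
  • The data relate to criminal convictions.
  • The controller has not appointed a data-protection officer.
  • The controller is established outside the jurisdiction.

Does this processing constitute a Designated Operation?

Under article 1: the data relate to criminal convictions? yes; and the processing is not carried out by automated means? no. So the processing is not a Licensed Use.
Under article 6: Licensed Use (article 1)? no; or the data relate to criminal convictions? yes. So the processing is a Permitted Activity.
Under article 10: the processing does not involve systematic monitoring of a public area? no; and the processing is not carried out by automated means? no; and the data relate to criminal convictions? yes. So the processing is not a Protected Processing.
Under article 3: the processing is necessary for the performance of a contract? no; and the controller has appointed a data-protection officer? no; and the recipient is not in a country with an adequacy finding? no. So the processing is not a Licensed Disclosure.
Under article 8: not a Permitted Activity (article 6)? no; not a Protected Processing (article 10)? yes; Licensed Disclosure (article 3)? no — 1 of 3 hold (need ≥2) → not satisfied.
Under article 12: the data subjects have given explicit consent? yes; and a data-protection impact assessment has been completed? yes. So the processing is an Exempt Disclosure.
Under article 5: the controller is established in the jurisdiction? no; and the data subjects have given explicit consent? yes. So the processing is not a Standard Transfer.
Under article 11: Exempt Disclosure (article 12)? yes; and not a Standard Transfer (article 5)? yes; and the data include special-category information? yes. So the processing is a Class-A Activity.
Under article 7: not an Eligible Activity (article 8)? yes; and Class-A Activity (article 11)? yes. So the processing is a Designated Operation.

Yes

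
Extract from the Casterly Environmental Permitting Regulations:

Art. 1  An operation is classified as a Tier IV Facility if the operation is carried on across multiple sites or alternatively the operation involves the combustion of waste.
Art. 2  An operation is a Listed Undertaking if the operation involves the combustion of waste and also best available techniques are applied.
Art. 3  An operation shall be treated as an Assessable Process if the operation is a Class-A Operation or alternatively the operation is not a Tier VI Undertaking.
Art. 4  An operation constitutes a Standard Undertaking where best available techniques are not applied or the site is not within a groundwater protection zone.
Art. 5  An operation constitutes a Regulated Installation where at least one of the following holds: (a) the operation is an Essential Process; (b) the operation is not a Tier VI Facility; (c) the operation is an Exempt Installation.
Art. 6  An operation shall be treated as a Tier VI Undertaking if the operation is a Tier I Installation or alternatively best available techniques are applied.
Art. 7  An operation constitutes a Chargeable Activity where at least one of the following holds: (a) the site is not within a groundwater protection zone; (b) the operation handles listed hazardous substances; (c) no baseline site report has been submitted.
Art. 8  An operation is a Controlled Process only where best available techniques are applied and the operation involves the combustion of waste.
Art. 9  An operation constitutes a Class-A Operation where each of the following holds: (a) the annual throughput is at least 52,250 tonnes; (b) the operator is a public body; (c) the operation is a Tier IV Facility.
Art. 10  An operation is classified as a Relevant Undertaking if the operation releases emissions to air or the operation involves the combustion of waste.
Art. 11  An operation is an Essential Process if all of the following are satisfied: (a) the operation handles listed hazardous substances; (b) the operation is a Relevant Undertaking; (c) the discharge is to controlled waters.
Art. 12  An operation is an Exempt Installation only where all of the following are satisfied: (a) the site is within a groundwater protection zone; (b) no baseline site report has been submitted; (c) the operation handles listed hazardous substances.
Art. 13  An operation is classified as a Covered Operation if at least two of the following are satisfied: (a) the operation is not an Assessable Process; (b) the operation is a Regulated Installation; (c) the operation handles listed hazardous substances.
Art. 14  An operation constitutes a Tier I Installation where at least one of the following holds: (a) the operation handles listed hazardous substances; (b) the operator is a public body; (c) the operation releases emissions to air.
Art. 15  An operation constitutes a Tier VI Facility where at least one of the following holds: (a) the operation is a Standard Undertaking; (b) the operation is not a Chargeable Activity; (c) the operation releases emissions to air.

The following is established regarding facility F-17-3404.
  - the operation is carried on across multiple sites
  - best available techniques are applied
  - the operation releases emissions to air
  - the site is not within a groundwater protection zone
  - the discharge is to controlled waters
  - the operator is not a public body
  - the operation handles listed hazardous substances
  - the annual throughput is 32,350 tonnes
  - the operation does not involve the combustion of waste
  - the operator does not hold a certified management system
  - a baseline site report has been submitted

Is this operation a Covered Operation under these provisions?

Yes

Under article 1: the operation is carried on across multiple sites? yes; or the operation involves the combustion of waste? no. So the operation is a Tier IV Facility.
Under article 9: annual throughput: 32,350 tonnes ≥ 52,250 tonnes? no; and the operator is a public body? no; and Tier IV Facility (article 1)? yes. So the operation is not a Class-A Operation.
Under article 14: the operation handles listed hazardous substances? yes; or the operator is a public body? no; or the operation releases emissions to air? yes. So the operation is a Tier I Installation.
Under article 6: Tier I Installation (article 14)? yes; or best available techniques are applied? yes. So the operation is a Tier VI Undertaking.
Under article 3: Class-A Operation (article 9)? no; or not a Tier VI Undertaking (article 6)? no. So the operation is not an Assessable Process.
Under article 10: the operation releases emissions to air? yes; or the operation involves the combustion of waste? no. So the operation is a Relevant Undertaking.
Under article 11: the operation handles listed hazardous substances? yes; and Relevant Undertaking (article 10)? yes; and the discharge is to controlled waters? yes. So the operation is an Essential Process.
Under article 4: best available techniques are not applied? no; or the site is not within a groundwater protection zone? yes. So the operation is a Standard Undertaking.
Under article 7: the site is not within a groundwater protection zone? yes; or the operation handles listed hazardous substances? yes; or no baseline site report has been submitted? no. So the operation is a Chargeable Activity.
Under article 15: Standard Undertaking (article 4)? yes; or not a Chargeable Activity (article 7)? no; or the operation releases emissions to air? yes. So the operation is a Tier VI Facility.
Under article 12: the site is within a groundwater protection zone? no; and no baseline site report has been submitted? no; and the operation handles listed hazardous substances? yes. So the operation is not an Exempt Installation.
Under article 5: Essential Process (article 11)? yes; or not a Tier VI Facility (article 15)? no; or Exempt Installation (article 12)? no. So the operation is a Regulated Installation.
Under article 13: not an Assessable Process (article 3)? yes; Regulated Installation (article 5)? yes; the operation handles listed hazardous substances? yes — 3 of 3 hold (need ≥2) → satisfied.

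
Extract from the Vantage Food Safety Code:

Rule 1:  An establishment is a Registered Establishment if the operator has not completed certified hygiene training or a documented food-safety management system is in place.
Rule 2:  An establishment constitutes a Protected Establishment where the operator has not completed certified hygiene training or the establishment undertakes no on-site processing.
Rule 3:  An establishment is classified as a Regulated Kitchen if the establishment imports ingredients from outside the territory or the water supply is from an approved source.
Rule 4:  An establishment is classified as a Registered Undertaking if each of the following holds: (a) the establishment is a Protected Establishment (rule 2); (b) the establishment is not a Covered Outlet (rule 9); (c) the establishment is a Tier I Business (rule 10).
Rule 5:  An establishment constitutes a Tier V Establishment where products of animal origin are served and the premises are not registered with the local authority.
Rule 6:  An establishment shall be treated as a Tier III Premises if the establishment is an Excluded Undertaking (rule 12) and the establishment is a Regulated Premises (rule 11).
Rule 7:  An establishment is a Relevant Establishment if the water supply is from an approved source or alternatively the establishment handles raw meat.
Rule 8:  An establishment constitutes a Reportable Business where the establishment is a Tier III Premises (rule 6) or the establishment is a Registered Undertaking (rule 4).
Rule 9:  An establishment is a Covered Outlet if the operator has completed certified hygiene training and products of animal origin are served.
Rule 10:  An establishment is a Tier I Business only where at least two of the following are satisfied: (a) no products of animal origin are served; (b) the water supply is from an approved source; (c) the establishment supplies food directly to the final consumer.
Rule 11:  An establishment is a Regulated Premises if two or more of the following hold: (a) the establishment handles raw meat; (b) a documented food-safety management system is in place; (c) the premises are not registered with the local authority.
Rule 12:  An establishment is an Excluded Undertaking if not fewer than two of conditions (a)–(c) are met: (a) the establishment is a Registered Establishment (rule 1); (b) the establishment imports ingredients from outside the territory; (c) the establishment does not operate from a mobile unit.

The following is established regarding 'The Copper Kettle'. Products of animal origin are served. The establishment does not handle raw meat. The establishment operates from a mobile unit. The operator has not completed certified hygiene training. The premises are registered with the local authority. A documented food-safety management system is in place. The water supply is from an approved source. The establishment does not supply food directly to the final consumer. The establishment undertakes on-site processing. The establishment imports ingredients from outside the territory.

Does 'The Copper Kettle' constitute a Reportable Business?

No

rule 1 — Registered Establishment: [the operator has not completed certified hygiene training? yes] OR [a documented food-safety management system is in place? yes] → satisfied.
rule 12 — Excluded Undertaking: Registered Establishment (rule 1)? yes; the establishment imports ingredients from outside the territory? yes; the establishment does not operate from a mobile unit? no — 2 of 3 hold (need ≥2) → satisfied.
rule 11 — Regulated Premises: the establishment handles raw meat? no; a documented food-safety management system is in place? yes; the premises are not registered with the local authority? no — 1 of 3 hold (need ≥2) → not satisfied.
rule 6 — Tier III Premises: [Excluded Undertaking (rule 12)? yes] AND [Regulated Premises (rule 11)? no] → not satisfied.
rule 2 — Protected Establishment: [the operator has not completed certified hygiene training? yes] OR [the establishment undertakes no on-site processing? no] → satisfied.
rule 9 — Covered Outlet: [the operator has completed certified hygiene training? no] AND [products of animal origin are served? yes] → not satisfied.
rule 10 — Tier I Business: no products of animal origin are served? no; the water supply is from an approved source? yes; the establishment supplies food directly to the final consumer? no — 1 of 3 hold (need ≥2) → not satisfied.
rule 4 — Registered Undertaking: [Protected Establishment (rule 2)? yes] AND [not a Covered Outlet (rule 9)? yes] AND [Tier I Business (rule 10)? no] → not satisfied.
rule 8 — Reportable Business: [Tier III Premises (rule 6)? no] OR [Registered Undertaking (rule 4)? no] → not satisfied.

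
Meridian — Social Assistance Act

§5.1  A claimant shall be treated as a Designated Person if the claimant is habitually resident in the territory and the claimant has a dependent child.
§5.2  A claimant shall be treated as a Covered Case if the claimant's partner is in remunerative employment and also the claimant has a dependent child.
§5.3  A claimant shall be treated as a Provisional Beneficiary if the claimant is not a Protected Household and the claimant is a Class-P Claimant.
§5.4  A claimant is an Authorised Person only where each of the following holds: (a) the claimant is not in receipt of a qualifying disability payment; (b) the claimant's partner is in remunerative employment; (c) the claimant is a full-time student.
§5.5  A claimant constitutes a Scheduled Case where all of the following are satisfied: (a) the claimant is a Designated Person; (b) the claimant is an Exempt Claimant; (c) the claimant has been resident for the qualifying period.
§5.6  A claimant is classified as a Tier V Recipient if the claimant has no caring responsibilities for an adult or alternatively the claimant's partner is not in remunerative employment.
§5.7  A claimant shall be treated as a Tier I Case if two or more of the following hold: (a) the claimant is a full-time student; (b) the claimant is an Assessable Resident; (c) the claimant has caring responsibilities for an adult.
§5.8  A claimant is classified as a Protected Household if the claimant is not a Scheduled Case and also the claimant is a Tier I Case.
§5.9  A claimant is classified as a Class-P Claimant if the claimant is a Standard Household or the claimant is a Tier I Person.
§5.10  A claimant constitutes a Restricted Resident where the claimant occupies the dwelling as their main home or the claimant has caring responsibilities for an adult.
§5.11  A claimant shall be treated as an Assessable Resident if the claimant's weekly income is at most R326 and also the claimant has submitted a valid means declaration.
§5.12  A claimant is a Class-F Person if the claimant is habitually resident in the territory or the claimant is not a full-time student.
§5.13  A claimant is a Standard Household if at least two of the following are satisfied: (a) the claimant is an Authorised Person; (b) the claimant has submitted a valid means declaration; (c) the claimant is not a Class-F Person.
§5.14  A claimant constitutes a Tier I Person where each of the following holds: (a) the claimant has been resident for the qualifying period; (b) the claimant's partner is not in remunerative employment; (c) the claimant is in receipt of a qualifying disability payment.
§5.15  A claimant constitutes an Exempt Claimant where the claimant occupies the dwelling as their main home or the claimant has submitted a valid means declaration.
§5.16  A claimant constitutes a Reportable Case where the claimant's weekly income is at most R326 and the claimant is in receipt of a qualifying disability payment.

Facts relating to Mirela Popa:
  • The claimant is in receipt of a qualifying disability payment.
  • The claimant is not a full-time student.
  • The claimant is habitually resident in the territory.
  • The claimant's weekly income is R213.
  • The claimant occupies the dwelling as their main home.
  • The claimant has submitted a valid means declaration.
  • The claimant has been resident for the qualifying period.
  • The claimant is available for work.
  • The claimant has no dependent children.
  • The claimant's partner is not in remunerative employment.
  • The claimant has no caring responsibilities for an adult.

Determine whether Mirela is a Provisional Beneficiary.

§5.1 — Designated Person: [the claimant is habitually resident in the territory? yes] AND [the claimant has a dependent child? no] → not satisfied.
§5.15 — Exempt Claimant: [the claimant occupies the dwelling as their main home? yes] OR [the claimant has submitted a valid means declaration? yes] → satisfied.
§5.5 — Scheduled Case: [Designated Person (§5.1)? no] AND [Exempt Claimant (§5.15)? yes] AND [the claimant has been resident for the qualifying period? yes] → not satisfied.
§5.11 — Assessable Resident: [claimant's weekly income: R213 ≤ R326? yes] AND [the claimant has submitted a valid means declaration? yes] → satisfied.
§5.7 — Tier I Case: the claimant is a full-time student? no; Assessable Resident (§5.11)? yes; the claimant has caring responsibilities for an adult? no — 1 of 3 hold (need ≥2) → not satisfied.
§5.8 — Protected Household: [not a Scheduled Case (§5.5)? yes] AND [Tier I Case (§5.7)? no] → not satisfied.
§5.4 — Authorised Person: [the claimant is not in receipt of a qualifying disability payment? no] AND [the claimant's partner is in remunerative employment? no] AND [the claimant is a full-time student? no] → not satisfied.
§5.12 — Class-F Person: [the claimant is habitually resident in the territory? yes] OR [the claimant is not a full-time student? yes] → satisfied.
§5.13 — Standard Household: Authorised Person (§5.4)? no; the claimant has submitted a valid means declaration? yes; not a Class-F Person (§5.12)? no — 1 of 3 hold (need ≥2) → not satisfied.
§5.14 — Tier I Person: [the claimant has been resident for the qualifying period? yes] AND [the claimant's partner is not in remunerative employment? yes] AND [the claimant is in receipt of a qualifying disability payment? yes] → satisfied.
§5.9 — Class-P Claimant: [Standard Household (§5.13)? no] OR [Tier I Person (§5.14)? yes] → satisfied.
§5.3 — Provisional Beneficiary: [not a Protected Household (§5.8)? yes] AND [Class-P Claimant (§5.9)? yes] → satisfied.

Yes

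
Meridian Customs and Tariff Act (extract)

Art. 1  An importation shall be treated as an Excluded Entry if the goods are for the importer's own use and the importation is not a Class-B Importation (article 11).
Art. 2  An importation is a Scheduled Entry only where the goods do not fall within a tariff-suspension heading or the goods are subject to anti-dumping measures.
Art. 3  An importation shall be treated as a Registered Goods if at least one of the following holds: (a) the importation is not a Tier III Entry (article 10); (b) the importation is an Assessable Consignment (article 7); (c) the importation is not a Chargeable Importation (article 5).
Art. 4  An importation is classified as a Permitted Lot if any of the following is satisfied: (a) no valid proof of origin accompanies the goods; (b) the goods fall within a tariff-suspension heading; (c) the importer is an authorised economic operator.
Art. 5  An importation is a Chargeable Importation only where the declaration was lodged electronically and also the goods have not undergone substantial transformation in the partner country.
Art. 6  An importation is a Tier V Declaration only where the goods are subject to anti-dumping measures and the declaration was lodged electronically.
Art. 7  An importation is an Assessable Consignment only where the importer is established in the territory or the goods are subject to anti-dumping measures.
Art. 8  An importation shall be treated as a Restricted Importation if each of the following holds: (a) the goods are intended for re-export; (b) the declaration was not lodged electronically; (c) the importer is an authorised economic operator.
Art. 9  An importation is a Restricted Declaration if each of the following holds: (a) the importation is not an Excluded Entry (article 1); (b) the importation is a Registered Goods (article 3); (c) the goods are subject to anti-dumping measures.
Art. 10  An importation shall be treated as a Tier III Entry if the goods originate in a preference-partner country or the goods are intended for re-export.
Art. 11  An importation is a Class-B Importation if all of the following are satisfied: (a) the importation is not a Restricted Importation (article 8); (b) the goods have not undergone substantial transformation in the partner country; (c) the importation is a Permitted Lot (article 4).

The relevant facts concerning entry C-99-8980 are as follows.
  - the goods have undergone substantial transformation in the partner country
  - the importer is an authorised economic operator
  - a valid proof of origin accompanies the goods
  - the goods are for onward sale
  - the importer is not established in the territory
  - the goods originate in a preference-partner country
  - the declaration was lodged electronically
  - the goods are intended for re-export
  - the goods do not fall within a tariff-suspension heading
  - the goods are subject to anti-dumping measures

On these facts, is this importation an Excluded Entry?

article 8 — Restricted Importation: [the goods are intended for re-export? yes] AND [the declaration was not lodged electronically? no] AND [the importer is an authorised economic operator? yes] → not satisfied.
article 4 — Permitted Lot: [no valid proof of origin accompanies the goods? no] OR [the goods fall within a tariff-suspension heading? no] OR [the importer is an authorised economic operator? yes] → satisfied.
article 11 — Class-B Importation: [not a Restricted Importation (article 8)? yes] AND [the goods have not undergone substantial transformation in the partner country? no] AND [Permitted Lot (article 4)? yes] → not satisfied.
article 1 — Excluded Entry: [the goods are for the importer's own use? no] AND [not a Class-B Importation (article 11)? yes] → not satisfied.

No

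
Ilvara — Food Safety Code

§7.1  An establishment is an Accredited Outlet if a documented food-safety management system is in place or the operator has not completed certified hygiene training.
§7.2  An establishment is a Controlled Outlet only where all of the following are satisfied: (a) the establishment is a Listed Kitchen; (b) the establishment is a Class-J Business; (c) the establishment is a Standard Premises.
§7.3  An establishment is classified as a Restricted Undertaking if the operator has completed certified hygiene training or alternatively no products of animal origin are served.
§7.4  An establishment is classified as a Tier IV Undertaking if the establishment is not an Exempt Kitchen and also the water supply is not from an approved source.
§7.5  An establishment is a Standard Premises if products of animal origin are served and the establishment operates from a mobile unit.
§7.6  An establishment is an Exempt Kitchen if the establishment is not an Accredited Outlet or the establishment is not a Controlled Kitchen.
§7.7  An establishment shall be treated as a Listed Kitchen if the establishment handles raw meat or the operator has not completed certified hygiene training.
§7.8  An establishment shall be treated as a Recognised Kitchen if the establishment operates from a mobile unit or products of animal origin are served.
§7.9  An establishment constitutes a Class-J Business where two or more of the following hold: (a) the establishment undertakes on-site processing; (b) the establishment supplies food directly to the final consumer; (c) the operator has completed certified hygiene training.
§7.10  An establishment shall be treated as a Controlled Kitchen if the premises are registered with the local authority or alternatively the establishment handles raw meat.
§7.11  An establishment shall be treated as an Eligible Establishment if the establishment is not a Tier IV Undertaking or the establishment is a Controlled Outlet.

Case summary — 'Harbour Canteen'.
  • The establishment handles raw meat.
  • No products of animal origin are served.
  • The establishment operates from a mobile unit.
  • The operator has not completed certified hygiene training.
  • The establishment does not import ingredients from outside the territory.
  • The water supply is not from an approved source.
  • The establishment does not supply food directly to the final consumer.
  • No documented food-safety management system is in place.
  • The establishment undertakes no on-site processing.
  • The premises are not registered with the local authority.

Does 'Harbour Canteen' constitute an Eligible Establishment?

Under §7.1: a documented food-safety management system is in place? no; or the operator has not completed certified hygiene training? yes. So the establishment is an Accredited Outlet.
Under §7.10: the premises are registered with the local authority? no; or the establishment handles raw meat? yes. So the establishment is a Controlled Kitchen.
Under §7.6: not an Accredited Outlet (§7.1)? no; or not a Controlled Kitchen (§7.10)? no. So the establishment is not an Exempt Kitchen.
Under §7.4: not an Exempt Kitchen (§7.6)? yes; and the water supply is not from an approved source? yes. So the establishment is a Tier IV Undertaking.
Under §7.7: the establishment handles raw meat? yes; or the operator has not completed certified hygiene training? yes. So the establishment is a Listed Kitchen.
Under §7.9: the establishment undertakes on-site processing? no; the establishment supplies food directly to the final consumer? no; the operator has completed certified hygiene training? no — 0 of 3 hold (need ≥2) → not satisfied.
Under §7.5: products of animal origin are served? no; and the establishment operates from a mobile unit? yes. So the establishment is not a Standard Premises.
Under §7.2: Listed Kitchen (§7.7)? yes; and Class-J Business (§7.9)? no; and Standard Premises (§7.5)? no. So the establishment is not a Controlled Outlet.
Under §7.11: not a Tier IV Undertaking (§7.4)? no; or Controlled Outlet (§7.2)? no. So the establishment is not an Eligible Establishment.

No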